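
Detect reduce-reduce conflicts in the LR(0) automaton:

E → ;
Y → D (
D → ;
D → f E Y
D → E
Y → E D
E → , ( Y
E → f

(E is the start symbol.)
Augment with E' → E and build the canonical LR(0) collection (I0 = CLOSURE({[E' → . E]}), then GOTO on every symbol after a dot until no new states appear). It has 16 states:
  I0: { [E → . , ( Y], [E → . ;], [E → . f], [E' → . E] }  — shift
  I1: { [E → , . ( Y] }  — shift
  I2: { [E → ; .] }  — reduce
  I3: { [E' → E .] }  — accept
  I4: { [E → f .] }  — reduce
  I5: { [D → . ;], [D → . E], [D → . f E Y], [E → , ( . Y], [E → . , ( Y], [E → . ;], [E → . f], [Y → . D (], [Y → . E D] }  — shift
  I6: { [D → ; .], [E → ; .] }  — 2 reduces
  I7: { [Y → D . (] }  — shift
  I8: { [D → . ;], [D → . E], [D → . f E Y], [D → E .], [E → . , ( Y], [E → . ;], [E → . f], [Y → E . D] }  — shift, reduce
  I9: { [E → , ( Y .] }  — reduce
  I10: { [D → f . E Y], [E → . , ( Y], [E → . ;], [E → . f], [E → f .] }  — shift, reduce
  I11: { [D → . ;], [D → . E], [D → . f E Y], [D → f E . Y], [E → . , ( Y], [E → . ;], [E → . f], [Y → . D (], [Y → . E D] }  — shift
  I12: { [D → f E Y .] }  — reduce
  I13: { [Y → E D .] }  — reduce
  I14: { [D → E .] }  — reduce
  I15: { [Y → D ( .] }  — reduce

I6 contains complete items [D → ; .], [E → ; .] — reduce-reduce conflict.

Answer: Yes — I6: [D → ; .] vs [E → ; .]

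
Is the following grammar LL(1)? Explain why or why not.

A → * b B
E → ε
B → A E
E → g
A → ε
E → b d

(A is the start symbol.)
A grammar is LL(1) if for each non-terminal N with multiple productions, the predict sets of those productions are pairwise disjoint, where PREDICT(N → α) = (FIRST(α) \ {ε}) ∪ (FOLLOW(N) if α ⇒* ε).

Relevant sets:
  FOLLOW(A) = { $, 'b', 'g' }
  FOLLOW(E) = { $, 'b', 'g' }

For A:
  PREDICT(A → '*' b B) = { '*' }
  PREDICT(A → ε) = { $, 'b', 'g' }
For E:
  PREDICT(E → ε) = { $, 'b', 'g' }
  PREDICT(E → g) = { 'g' }
  PREDICT(E → b d) = { 'b' }
B has a single production, so nothing to check there.

Conflict found: Predict set conflict for E: { 'g' }
The grammar is NOT LL(1).

Answer: No. Predict set conflict for E: { 'g' }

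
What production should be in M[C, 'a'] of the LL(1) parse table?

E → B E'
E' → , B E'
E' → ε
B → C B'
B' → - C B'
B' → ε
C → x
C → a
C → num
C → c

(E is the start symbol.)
C → a

To find M[C, 'a'], we find productions for C where 'a' is in the predict set (PREDICT(N → α) = (FIRST(α) \ {ε}) ∪ (FOLLOW(N) if α ⇒* ε)).

C → x: PREDICT = { 'x' }
C → a: PREDICT = { 'a' }
  'a' is in predict set, so this production goes in M[C, 'a']
C → num: PREDICT = { 'num' }
C → c: PREDICT = { 'c' }

M[C, 'a'] = C → a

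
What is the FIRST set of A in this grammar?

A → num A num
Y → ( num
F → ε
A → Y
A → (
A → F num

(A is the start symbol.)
{ '(', 'num' }

To compute FIRST(A), examine every production with A on the left-hand side, reading each right-hand side left to right until a non-nullable symbol is reached.

FIRST sets of the other non-terminals involved (by the same procedure, iterated to a fixed point):
  FIRST(Y) = { '(' }
  FIRST(F) = { ε }

From A → num A num:
  - num is a terminal: add 'num' and stop
From A → Y:
  - Y is a non-terminal: add FIRST(Y) \ {ε} = { '(' }
    Y is not nullable, so stop
From A → (:
  - '(' is a terminal: add '(' and stop
From A → F num:
  - F is a non-terminal: add FIRST(F) \ {ε} = { }
    F is nullable, so continue to the next symbol
  - num is a terminal: add 'num' and stop

Collecting: FIRST(A) = { '(', 'num' }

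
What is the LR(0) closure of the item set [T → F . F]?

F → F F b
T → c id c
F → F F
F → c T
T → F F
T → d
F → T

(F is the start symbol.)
{ [F → . F F b], [F → . F F], [F → . T], [F → . c T], [T → . F F], [T → . c id c], [T → . d], [T → F . F] }

To compute CLOSURE, for each item [A → α.Bβ] where B is a non-terminal, add [B → .γ] for all productions B → γ; repeat for the newly added items until nothing changes.

Start with: [T → F . F]
  [T → F . F] has the dot before F: add [F → . F F b], [F → . F F], [F → . c T], [F → . T]
  [F → . T] has the dot before T: add [T → . c id c], [T → . F F], [T → . d]
No further items can be added.

CLOSURE = { [F → . F F b], [F → . F F], [F → . T], [F → . c T], [T → . F F], [T → . c id c], [T → . d], [T → F . F] }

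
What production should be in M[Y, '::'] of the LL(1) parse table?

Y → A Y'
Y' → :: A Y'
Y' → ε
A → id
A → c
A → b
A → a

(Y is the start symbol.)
To find M[Y, '::'], we find productions for Y where '::' is in the predict set (PREDICT(N → α) = (FIRST(α) \ {ε}) ∪ (FOLLOW(N) if α ⇒* ε)).

Relevant sets:
  FIRST(A) = { 'a', 'b', 'c', 'id' }

Y → A Y': PREDICT = { 'a', 'b', 'c', 'id' }

M[Y, '::'] is empty (no production applies)

Answer: Empty (error entry)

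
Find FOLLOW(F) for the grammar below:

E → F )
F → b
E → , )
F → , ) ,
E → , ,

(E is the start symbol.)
{ ')' }

In E → F ): F is followed by ')', add FIRST(')') \ {ε} = { ')' }

Taking the union: FOLLOW(F) = { ')' }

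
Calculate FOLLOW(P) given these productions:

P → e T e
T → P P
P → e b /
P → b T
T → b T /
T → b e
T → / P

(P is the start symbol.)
To compute FOLLOW(P), find every occurrence of P on a right-hand side N → α P β: add FIRST(β) \ {ε}, and if β is empty or nullable also add FOLLOW(N). Iterate to a fixed point.

P is the start symbol, so $ ∈ FOLLOW(P).
In T → P P: P is followed by P, add FIRST(P) \ {ε} = { 'b', 'e' }
In T → P P: P is at the end, add FOLLOW(T)
In T → / P: P is at the end, add FOLLOW(T)

The FOLLOW sets referred to above (computed the same way, to a fixed point):
  FOLLOW(T) = { $, '/', 'b', 'e' }

Taking the union: FOLLOW(P) = { $, '/', 'b', 'e' }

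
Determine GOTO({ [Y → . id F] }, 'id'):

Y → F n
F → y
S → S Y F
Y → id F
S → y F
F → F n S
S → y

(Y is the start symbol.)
GOTO(I, 'id') = CLOSURE({ [A → αX.β] : [A → α.Xβ] ∈ I, X = 'id' })

Items with dot before 'id', with the dot advanced:
  [Y → . id F] → [Y → id . F]
Closure of the advanced items:
  [Y → id . F] has the dot before F: add [F → . y], [F → . F n S]

GOTO = { [F → . F n S], [F → . y], [Y → id . F] }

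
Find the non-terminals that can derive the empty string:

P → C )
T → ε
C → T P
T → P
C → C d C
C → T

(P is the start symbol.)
{ 'C', 'T' }

A non-terminal is nullable if it can derive ε (the empty string): either it has an ε-production, or it has a production whose right-hand side consists entirely of nullable non-terminals.

ε-productions: T → ε
So T is immediately nullable.
C → T: every symbol on the right is nullable, so C is nullable too.
No further non-terminal can be added: every production for the remaining non-terminals contains a terminal or a non-nullable non-terminal.
Nullable = { 'C', 'T' }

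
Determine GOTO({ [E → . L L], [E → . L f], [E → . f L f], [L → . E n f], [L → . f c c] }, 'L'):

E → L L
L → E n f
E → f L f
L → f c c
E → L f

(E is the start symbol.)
{ [E → . L L], [E → . L f], [E → . f L f], [E → L . L], [E → L . f], [L → . E n f], [L → . f c c] }

GOTO(I, 'L') = CLOSURE({ [A → αX.β] : [A → α.Xβ] ∈ I, X = 'L' })

Items with dot before 'L', with the dot advanced:
  [E → . L L] → [E → L . L]
  [E → . L f] → [E → L . f]
Closure of the advanced items:
  [E → L . L] has the dot before L: add [L → . E n f], [L → . f c c]
  [L → . E n f] has the dot before E: add [E → . L L], [E → . f L f], [E → . L f]

GOTO = { [E → . L L], [E → . L f], [E → . f L f], [E → L . L], [E → L . f], [L → . E n f], [L → . f c c] }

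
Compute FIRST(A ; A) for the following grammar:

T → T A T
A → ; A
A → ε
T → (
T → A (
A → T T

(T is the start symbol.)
{ '(', ';' }

FIRST sets of the non-terminals involved (from the grammar, by fixed-point iteration):
  FIRST(A) = { '(', ';', ε }

To compute FIRST(A ; A), process the symbols left to right:
Symbol A is a non-terminal. Add FIRST(A) \ {ε} = { '(', ';' }
A is nullable (ε ∈ FIRST(A)), continue to the next symbol.
Symbol ; is a terminal. Add ';' and stop.
FIRST(A ; A) = { '(', ';' }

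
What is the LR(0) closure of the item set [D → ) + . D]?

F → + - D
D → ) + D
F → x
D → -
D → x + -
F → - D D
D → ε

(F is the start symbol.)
{ [D → ) + . D], [D → . ) + D], [D → . -], [D → . x + -], [D → .] }

Start with: [D → ) + . D]
  [D → ) + . D] has the dot before D: add [D → . ) + D], [D → . -], [D → . x + -], [D → .]
No further items can be added.

CLOSURE = { [D → ) + . D], [D → . ) + D], [D → . -], [D → . x + -], [D → .] }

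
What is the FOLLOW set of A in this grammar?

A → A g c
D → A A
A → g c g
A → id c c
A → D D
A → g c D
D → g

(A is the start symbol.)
{ $, 'g', 'id' }

To compute FOLLOW(A), find every occurrence of A on a right-hand side N → α A β: add FIRST(β) \ {ε}, and if β is empty or nullable also add FOLLOW(N). Iterate to a fixed point.

A is the start symbol, so $ ∈ FOLLOW(A).
In A → A g c: A is followed by g c, add FIRST(g c) \ {ε} = { 'g' }
In D → A A: A is followed by A, add FIRST(A) \ {ε} = { 'g', 'id' }
In D → A A: A is at the end, add FOLLOW(D)

The FOLLOW sets referred to above (computed the same way, to a fixed point):
  FOLLOW(D) = { $, 'g', 'id' }

Taking the union: FOLLOW(A) = { $, 'g', 'id' }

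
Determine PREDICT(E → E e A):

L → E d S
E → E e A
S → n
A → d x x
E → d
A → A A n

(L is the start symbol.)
{ 'd' }

PREDICT(E → E e A) = (FIRST(RHS) \ {ε}) ∪ (FOLLOW(E) if ε ∈ FIRST(RHS), i.e. RHS ⇒* ε)
FIRST(E) = { 'd' }
FIRST(E e A) = { 'd' }
ε ∉ FIRST(E e A), so FOLLOW(E) is not added.
PREDICT(E → E e A) = { 'd' }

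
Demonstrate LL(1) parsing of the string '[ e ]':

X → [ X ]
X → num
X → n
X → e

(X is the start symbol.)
LL(1) parsing maintains a stack (initially the start symbol over $) and the input. At each step: if the stack top is a terminal, match it against the current input token; if it is a non-terminal N, replace it with the RHS of M[N, lookahead] (the unique production whose predict set contains the lookahead).

Stack is shown with the top on the left.

Stack    Input    Action
------------------------
X $      [ e ] $  output X → [ X ]
[ X ] $  [ e ] $  match '['
X ] $    e ] $    output X → e
e ] $    e ] $    match 'e'
] $      ] $      match ']'
$        $        accept

The string is accepted.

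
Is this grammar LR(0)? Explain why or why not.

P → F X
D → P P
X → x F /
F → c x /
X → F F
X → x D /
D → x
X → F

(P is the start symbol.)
Augment with P' → P and build the canonical LR(0) collection (I0 = CLOSURE({[P' → . P]}), then GOTO on every symbol after a dot until no new states appear). It has 17 states:
  I0: { [F → . c x /], [P → . F X], [P' → . P] }  — shift
  I1: { [F → . c x /], [P → F . X], [X → . F F], [X → . F], [X → . x D /], [X → . x F /] }  — shift
  I2: { [P' → P .] }  — accept
  I3: { [F → c . x /] }  — shift
  I4: { [F → c x . /] }  — shift
  I5: { [F → c x / .] }  — reduce
  I6: { [F → . c x /], [X → F . F], [X → F .] }  — shift, reduce
  I7: { [P → F X .] }  — reduce
  I8: { [D → . P P], [D → . x], [F → . c x /], [P → . F X], [X → x . D /], [X → x . F /] }  — shift
  I9: { [X → x D . /] }  — shift
  I10: { [F → . c x /], [P → F . X], [X → . F F], [X → . F], [X → . x D /], [X → . x F /], [X → x F . /] }  — shift
  I11: { [D → P . P], [F → . c x /], [P → . F X] }  — shift
  I12: { [D → x .] }  — reduce
  I13: { [D → P P .] }  — reduce
  I14: { [X → x F / .] }  — reduce
  I15: { [X → x D / .] }  — reduce
  I16: { [X → F F .] }  — reduce

Conflict in state I6:
  Shift-reduce conflict between [X → F .] and [F → . c x /]
So the grammar is NOT LR(0).

Answer: No. Shift-reduce conflict between [X → F .] and [F → . c x /]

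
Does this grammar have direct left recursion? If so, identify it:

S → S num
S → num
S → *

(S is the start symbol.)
Yes, S is left-recursive

Direct left recursion occurs when N → N α for some non-terminal N (the right-hand side begins with the left-hand side itself).

S → S num: LEFT RECURSIVE (starts with S)
S → num: starts with num
S → *: starts with '*'

The grammar has direct left recursion on: S.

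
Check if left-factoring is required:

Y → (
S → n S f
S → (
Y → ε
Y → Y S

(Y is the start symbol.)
Left-factoring is needed when two productions for the same non-terminal
share a common prefix on the right-hand side.

Productions for Y:
  Y → (
  Y → ε
  Y → Y S
Productions for S:
  S → n S f
  S → (

No common prefixes found.

Answer: No, left-factoring is not needed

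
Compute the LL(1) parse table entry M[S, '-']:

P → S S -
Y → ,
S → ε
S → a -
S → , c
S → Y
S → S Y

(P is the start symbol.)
To find M[S, '-'], we find productions for S where '-' is in the predict set (PREDICT(N → α) = (FIRST(α) \ {ε}) ∪ (FOLLOW(N) if α ⇒* ε)).

Relevant sets:
  FIRST(Y) = { ',' }
  FIRST(S) = { ',', 'a', ε }
  FOLLOW(S) = { ',', '-', 'a' }

S → ε: PREDICT = { ',', '-', 'a' }
  '-' is in predict set, so this production goes in M[S, '-']
S → a -: PREDICT = { 'a' }
S → , c: PREDICT = { ',' }
S → Y: PREDICT = { ',' }
S → S Y: PREDICT = { ',', 'a' }

M[S, '-'] = S → ε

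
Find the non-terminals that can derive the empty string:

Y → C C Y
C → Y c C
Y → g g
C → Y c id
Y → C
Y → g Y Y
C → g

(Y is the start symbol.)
None

A non-terminal is nullable if it can derive ε (the empty string): either it has an ε-production, or it has a production whose right-hand side consists entirely of nullable non-terminals.

There are no ε-productions, so no non-terminal can derive ε.
No non-terminals are nullable.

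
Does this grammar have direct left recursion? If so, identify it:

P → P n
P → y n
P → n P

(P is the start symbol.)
Yes, P is left-recursive

Direct left recursion occurs when N → N α for some non-terminal N (the right-hand side begins with the left-hand side itself).

P → P n: LEFT RECURSIVE (starts with P)
P → y n: starts with y
P → n P: starts with n

The grammar has direct left recursion on: P.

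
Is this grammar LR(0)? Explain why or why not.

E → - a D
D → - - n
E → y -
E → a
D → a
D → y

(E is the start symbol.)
Yes, the grammar is LR(0)

A grammar is LR(0) if no state in the canonical LR(0) collection has:
  - both a shift item (dot before a terminal) and a complete item (shift-reduce conflict), or
  - two or more complete items (reduce-reduce conflict; the accept item [E' → E .] counts as a complete item here).

Augment with E' → E and build the canonical LR(0) collection (I0 = CLOSURE({[E' → . E]}), then GOTO on every symbol after a dot until no new states appear). It has 13 states:
  I0: { [E → . - a D], [E → . a], [E → . y -], [E' → . E] }  — shift
  I1: { [E → - . a D] }  — shift
  I2: { [E' → E .] }  — accept
  I3: { [E → a .] }  — reduce
  I4: { [E → y . -] }  — shift
  I5: { [E → y - .] }  — reduce
  I6: { [D → . - - n], [D → . a], [D → . y], [E → - a . D] }  — shift
  I7: { [D → - . - n] }  — shift
  I8: { [E → - a D .] }  — reduce
  I9: { [D → a .] }  — reduce
  I10: { [D → y .] }  — reduce
  I11: { [D → - - . n] }  — shift
  I12: { [D → - - n .] }  — reduce

Every state is either a pure shift/goto state or contains exactly one complete item and nothing to shift — no conflicts. The grammar is LR(0).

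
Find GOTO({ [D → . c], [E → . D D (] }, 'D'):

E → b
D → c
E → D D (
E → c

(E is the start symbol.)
{ [D → . c], [E → D . D (] }

GOTO(I, 'D') = CLOSURE({ [A → αX.β] : [A → α.Xβ] ∈ I, X = 'D' })

Items with dot before 'D', with the dot advanced:
  [E → . D D (] → [E → D . D (]
Closure of the advanced items:
  [E → D . D (] has the dot before D: add [D → . c]

GOTO = { [D → . c], [E → D . D (] }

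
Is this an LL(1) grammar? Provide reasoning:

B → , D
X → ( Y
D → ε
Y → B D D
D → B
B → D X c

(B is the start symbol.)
No. Predict set conflict for B: { ',' }

A grammar is LL(1) if for each non-terminal N with multiple productions, the predict sets of those productions are pairwise disjoint, where PREDICT(N → α) = (FIRST(α) \ {ε}) ∪ (FOLLOW(N) if α ⇒* ε).

Relevant sets:
  FIRST(D) = { '(', ',', ε }
  FIRST(X) = { '(' }
  FIRST(B) = { '(', ',' }
  FOLLOW(D) = { $, '(', ',', 'c' }

For B:
  PREDICT(B → ',' D) = { ',' }
  PREDICT(B → D X c) = { '(', ',' }
For D:
  PREDICT(D → ε) = { $, '(', ',', 'c' }
  PREDICT(D → B) = { '(', ',' }
X, Y have a single production, so nothing to check there.

Conflict found: Predict set conflict for B: { ',' }
The grammar is NOT LL(1).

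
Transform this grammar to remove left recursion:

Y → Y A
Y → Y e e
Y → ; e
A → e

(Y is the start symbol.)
Y → ; e Y'
Y' → A Y'
Y' → e e Y'
Y' → ε
A → e

Y is directly left-recursive. The standard transformation for
  A → A α₁ | ... | A α_m | β₁ | ... | β_n
is
  A  → β₁ A' | ... | β_n A'
  A' → α₁ A' | ... | α_m A' | ε

Y → ; e becomes Y → ; e Y'
Y → Y A becomes Y' → A Y'
Y → Y e e becomes Y' → e e Y'
Add Y' → ε

Productions for other non-terminals are unchanged:
  A → e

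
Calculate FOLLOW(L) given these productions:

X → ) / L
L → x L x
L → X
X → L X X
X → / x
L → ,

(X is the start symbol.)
{ $, ')', ',', '/', 'x' }

To compute FOLLOW(L), find every occurrence of L on a right-hand side N → α L β: add FIRST(β) \ {ε}, and if β is empty or nullable also add FOLLOW(N). Iterate to a fixed point.

In X → ) / L: L is at the end, add FOLLOW(X)
In L → x L x: L is followed by x, add FIRST(x) \ {ε} = { 'x' }
In X → L X X: L is followed by X X, add FIRST(X X) \ {ε} = { ')', ',', '/', 'x' }

The FOLLOW sets referred to above (computed the same way, to a fixed point):
  FOLLOW(X) = { $, ')', ',', '/', 'x' }

Taking the union: FOLLOW(L) = { $, ')', ',', '/', 'x' }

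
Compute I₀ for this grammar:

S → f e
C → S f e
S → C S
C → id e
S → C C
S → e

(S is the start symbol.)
First, augment the grammar with S' → S
I₀ = CLOSURE({ [S' → . S] }):
  [S' → . S] has the dot before S: add [S → . f e], [S → . C S], [S → . C C], [S → . e]
  [S → . C S] has the dot before C: add [C → . S f e], [C → . id e]
No further items can be added.

I₀ = { [C → . S f e], [C → . id e], [S → . C C], [S → . C S], [S → . e], [S → . f e], [S' → . S] }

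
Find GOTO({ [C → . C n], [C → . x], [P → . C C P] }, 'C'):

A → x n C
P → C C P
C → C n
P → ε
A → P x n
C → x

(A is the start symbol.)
{ [C → . C n], [C → . x], [C → C . n], [P → C . C P] }

GOTO(I, 'C') = CLOSURE({ [A → αX.β] : [A → α.Xβ] ∈ I, X = 'C' })

Items with dot before 'C', with the dot advanced:
  [C → . C n] → [C → C . n]
  [P → . C C P] → [P → C . C P]
Closure of the advanced items:
  [P → C . C P] has the dot before C: add [C → . C n], [C → . x]

GOTO = { [C → . C n], [C → . x], [C → C . n], [P → C . C P] }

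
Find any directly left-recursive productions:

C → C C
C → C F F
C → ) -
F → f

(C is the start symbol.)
C → C C: LEFT RECURSIVE (starts with C)
C → C F F: LEFT RECURSIVE (starts with C)
C → ) -: starts with ')'
F → f: starts with f

The grammar has direct left recursion on: C.

Answer: Yes, C is left-recursive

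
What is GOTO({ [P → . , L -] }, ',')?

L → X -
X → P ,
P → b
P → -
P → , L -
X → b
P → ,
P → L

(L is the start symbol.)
GOTO(I, ',') = CLOSURE({ [A → αX.β] : [A → α.Xβ] ∈ I, X = ',' })

Items with dot before ',', with the dot advanced:
  [P → . , L -] → [P → , . L -]
Closure of the advanced items:
  [P → , . L -] has the dot before L: add [L → . X -]
  [L → . X -] has the dot before X: add [X → . P ,], [X → . b]
  [X → . P ,] has the dot before P: add [P → . b], [P → . -], [P → . , L -], [P → . ,], [P → . L]

GOTO = { [L → . X -], [P → , . L -], [P → . , L -], [P → . ,], [P → . -], [P → . L], [P → . b], [X → . P ,], [X → . b] }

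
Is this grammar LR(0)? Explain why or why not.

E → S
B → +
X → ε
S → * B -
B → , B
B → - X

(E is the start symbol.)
Yes, the grammar is LR(0)

Augment with E' → E and build the canonical LR(0) collection (I0 = CLOSURE({[E' → . E]}), then GOTO on every symbol after a dot until no new states appear). It has 11 states:
  I0: { [E → . S], [E' → . E], [S → . * B -] }  — shift
  I1: { [B → . +], [B → . , B], [B → . - X], [S → * . B -] }  — shift
  I2: { [E' → E .] }  — accept
  I3: { [E → S .] }  — reduce
  I4: { [B → + .] }  — reduce
  I5: { [B → , . B], [B → . +], [B → . , B], [B → . - X] }  — shift
  I6: { [B → - . X], [X → .] }  — reduce
  I7: { [S → * B . -] }  — shift
  I8: { [S → * B - .] }  — reduce
  I9: { [B → - X .] }  — reduce
  I10: { [B → , B .] }  — reduce

Every state is either a pure shift/goto state or contains exactly one complete item and nothing to shift — no conflicts. The grammar is LR(0).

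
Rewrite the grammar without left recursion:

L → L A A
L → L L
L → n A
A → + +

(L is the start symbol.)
L → n A L'
L' → A A L'
L' → L L'
L' → ε
A → + +

L is directly left-recursive. The standard transformation for
  A → A α₁ | ... | A α_m | β₁ | ... | β_n
is
  A  → β₁ A' | ... | β_n A'
  A' → α₁ A' | ... | α_m A' | ε

L → n A becomes L → n A L'
L → L A A becomes L' → A A L'
L → L L becomes L' → L L'
Add L' → ε

Productions for other non-terminals are unchanged:
  A → + +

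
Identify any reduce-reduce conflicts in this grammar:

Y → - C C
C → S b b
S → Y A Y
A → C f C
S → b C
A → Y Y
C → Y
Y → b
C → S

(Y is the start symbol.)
Yes — I12: [A → Y Y .] vs [C → Y .]

A reduce-reduce conflict occurs when an LR(0) state has two complete items [A → α .] and [B → β .] — both call for a reduction, and with no lookahead the parser cannot choose between them.

Augment with Y' → Y and build the canonical LR(0) collection (I0 = CLOSURE({[Y' → . Y]}), then GOTO on every symbol after a dot until no new states appear). It has 19 states:
  I0: { [Y → . - C C], [Y → . b], [Y' → . Y] }  — shift
  I1: { [C → . S b b], [C → . S], [C → . Y], [S → . Y A Y], [S → . b C], [Y → - . C C], [Y → . - C C], [Y → . b] }  — shift
  I2: { [Y' → Y .] }  — accept
  I3: { [Y → b .] }  — reduce
  I4: { [C → . S b b], [C → . S], [C → . Y], [S → . Y A Y], [S → . b C], [Y → - C . C], [Y → . - C C], [Y → . b] }  — shift
  I5: { [C → S . b b], [C → S .] }  — shift, reduce
  I6: { [A → . C f C], [A → . Y Y], [C → . S b b], [C → . S], [C → . Y], [C → Y .], [S → . Y A Y], [S → . b C], [S → Y . A Y], [Y → . - C C], [Y → . b] }  — shift, reduce
  I7: { [C → . S b b], [C → . S], [C → . Y], [S → . Y A Y], [S → . b C], [S → b . C], [Y → . - C C], [Y → . b], [Y → b .] }  — shift, reduce
  I8: { [S → b C .] }  — reduce
  I9: { [S → Y A . Y], [Y → . - C C], [Y → . b] }  — shift
  I10: { [A → C . f C] }  — shift
  I11: { [A → . C f C], [A → . Y Y], [A → Y . Y], [C → . S b b], [C → . S], [C → . Y], [C → Y .], [S → . Y A Y], [S → . b C], [S → Y . A Y], [Y → . - C C], [Y → . b] }  — shift, reduce
  I12: { [A → . C f C], [A → . Y Y], [A → Y . Y], [A → Y Y .], [C → . S b b], [C → . S], [C → . Y], [C → Y .], [S → . Y A Y], [S → . b C], [S → Y . A Y], [Y → . - C C], [Y → . b] }  — shift, 2 reduces
  I13: { [A → C f . C], [C → . S b b], [C → . S], [C → . Y], [S → . Y A Y], [S → . b C], [Y → . - C C], [Y → . b] }  — shift
  I14: { [A → C f C .] }  — reduce
  I15: { [S → Y A Y .] }  — reduce
  I16: { [C → S b . b] }  — shift
  I17: { [C → S b b .] }  — reduce
  I18: { [Y → - C C .] }  — reduce

I12 contains complete items [A → Y Y .], [C → Y .] — reduce-reduce conflict.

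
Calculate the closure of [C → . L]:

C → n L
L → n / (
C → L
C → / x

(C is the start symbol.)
{ [C → . L], [L → . n / (] }

To compute CLOSURE, for each item [A → α.Bβ] where B is a non-terminal, add [B → .γ] for all productions B → γ; repeat for the newly added items until nothing changes.

Start with: [C → . L]
  [C → . L] has the dot before L: add [L → . n / (]
No further items can be added.

CLOSURE = { [C → . L], [L → . n / (] }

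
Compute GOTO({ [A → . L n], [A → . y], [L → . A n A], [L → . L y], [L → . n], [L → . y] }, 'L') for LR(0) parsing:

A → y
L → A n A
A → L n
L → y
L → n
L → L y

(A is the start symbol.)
{ [A → L . n], [L → L . y] }

GOTO(I, 'L') = CLOSURE({ [A → αX.β] : [A → α.Xβ] ∈ I, X = 'L' })

Items with dot before 'L', with the dot advanced:
  [A → . L n] → [A → L . n]
  [L → . L y] → [L → L . y]
Closure adds nothing (no advanced item has the dot before a non-terminal).

GOTO = { [A → L . n], [L → L . y] }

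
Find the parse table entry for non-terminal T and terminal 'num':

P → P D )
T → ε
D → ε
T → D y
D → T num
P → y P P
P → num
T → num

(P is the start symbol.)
To find M[T, 'num'], we find productions for T where 'num' is in the predict set (PREDICT(N → α) = (FIRST(α) \ {ε}) ∪ (FOLLOW(N) if α ⇒* ε)).

Relevant sets:
  FIRST(D) = { 'num', 'y', ε }
  FOLLOW(T) = { 'num' }

T → ε: PREDICT = { 'num' }
  'num' is in predict set, so this production goes in M[T, 'num']
T → D y: PREDICT = { 'num', 'y' }
  'num' is in predict set, so this production goes in M[T, 'num']
T → num: PREDICT = { 'num' }
  'num' is in predict set, so this production goes in M[T, 'num']

M[T, 'num'] = T → ε, T → D y, T → num  (a multiply-defined cell — the grammar is not LL(1))

Answer: T → ε, T → D y, T → num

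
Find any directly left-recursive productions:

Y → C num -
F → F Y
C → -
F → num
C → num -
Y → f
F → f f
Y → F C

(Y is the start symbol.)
Yes, F is left-recursive

Direct left recursion occurs when N → N α for some non-terminal N (the right-hand side begins with the left-hand side itself).

Y → C num -: starts with C
F → F Y: LEFT RECURSIVE (starts with F)
C → -: starts with '-'
F → num: starts with num
C → num -: starts with num
Y → f: starts with f
F → f f: starts with f
Y → F C: starts with F

The grammar has direct left recursion on: F.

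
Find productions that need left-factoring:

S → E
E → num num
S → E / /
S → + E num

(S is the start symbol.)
Yes, S has productions with common prefix 'E'

Left-factoring is needed when two productions for the same non-terminal
share a common prefix on the right-hand side.

Productions for S:
  S → E
  S → E / /
  S → + E num

Found common prefix 'E' in productions for S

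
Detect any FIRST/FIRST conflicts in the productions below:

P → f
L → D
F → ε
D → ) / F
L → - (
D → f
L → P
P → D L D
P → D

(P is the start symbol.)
FIRST sets of the non-terminals at (or reachable through a nullable prefix from) the front of some alternative:
  FIRST(D) = { ')', 'f' }
  FIRST(P) = { ')', 'f' }

Productions for P:
  P → f: FIRST = { 'f' }
  P → D L D: FIRST = { ')', 'f' }
  P → D: FIRST = { ')', 'f' }
Productions for L:
  L → D: FIRST = { ')', 'f' }
  L → - (: FIRST = { '-' }
  L → P: FIRST = { ')', 'f' }
Productions for D:
  D → ) / F: FIRST = { ')' }
  D → f: FIRST = { 'f' }
F has only one production, so no FIRST/FIRST conflict is possible there.

Conflict for P: P → f and P → D L D
  Overlap: { 'f' }
Conflict for P: P → f and P → D
  Overlap: { 'f' }
Conflict for P: P → D L D and P → D
  Overlap: { ')', 'f' }
Conflict for L: L → D and L → P
  Overlap: { ')', 'f' }

Answer: Yes. P → f / P → D L D on { 'f' }; P → f / P → D on { 'f' }; P → D L D / P → D on { ')', 'f' }; L → D / L → P on { ')', 'f' }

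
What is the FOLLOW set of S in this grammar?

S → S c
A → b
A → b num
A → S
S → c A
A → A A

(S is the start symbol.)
{ $, 'b', 'c' }

To compute FOLLOW(S), find every occurrence of S on a right-hand side N → α S β: add FIRST(β) \ {ε}, and if β is empty or nullable also add FOLLOW(N). Iterate to a fixed point.

S is the start symbol, so $ ∈ FOLLOW(S).
In S → S c: S is followed by c, add FIRST(c) \ {ε} = { 'c' }
In A → S: S is at the end, add FOLLOW(A)

The FOLLOW sets referred to above (computed the same way, to a fixed point):
  FOLLOW(A) = { $, 'b', 'c' }

Taking the union: FOLLOW(S) = { $, 'b', 'c' }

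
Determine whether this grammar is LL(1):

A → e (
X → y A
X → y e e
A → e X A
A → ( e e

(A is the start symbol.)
No. Predict set conflict for A: { 'e' }

A grammar is LL(1) if for each non-terminal N with multiple productions, the predict sets of those productions are pairwise disjoint, where PREDICT(N → α) = (FIRST(α) \ {ε}) ∪ (FOLLOW(N) if α ⇒* ε).

For A:
  PREDICT(A → e '(') = { 'e' }
  PREDICT(A → e X A) = { 'e' }
  PREDICT(A → '(' e e) = { '(' }
For X:
  PREDICT(X → y A) = { 'y' }
  PREDICT(X → y e e) = { 'y' }

Conflict found: Predict set conflict for A: { 'e' }
The grammar is NOT LL(1).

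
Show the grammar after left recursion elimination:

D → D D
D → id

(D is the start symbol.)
D → id D'
D' → D D'
D' → ε

D is directly left-recursive. The standard transformation for
  A → A α₁ | ... | A α_m | β₁ | ... | β_n
is
  A  → β₁ A' | ... | β_n A'
  A' → α₁ A' | ... | α_m A' | ε

D → id becomes D → id D'
D → D D becomes D' → D D'
Add D' → ε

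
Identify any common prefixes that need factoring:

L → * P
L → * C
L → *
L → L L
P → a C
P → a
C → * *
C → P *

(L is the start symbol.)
Left-factoring is needed when two productions for the same non-terminal
share a common prefix on the right-hand side.

Productions for L:
  L → * P
  L → * C
  L → *
  L → L L
Productions for P:
  P → a C
  P → a
Productions for C:
  C → * *
  C → P *

Found common prefix '*' in productions for L
Found common prefix 'a' in productions for P

Answer: Yes, L has productions with common prefix '*'; P has productions with common prefix 'a'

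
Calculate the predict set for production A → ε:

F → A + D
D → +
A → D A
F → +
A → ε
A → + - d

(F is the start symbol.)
{ '+' }

PREDICT(A → ε) = (FIRST(RHS) \ {ε}) ∪ (FOLLOW(A) if ε ∈ FIRST(RHS), i.e. RHS ⇒* ε)
The right-hand side is ε (FIRST(ε) = { ε }), so the predict set is FOLLOW(A) = { '+' }
PREDICT(A → ε) = { '+' }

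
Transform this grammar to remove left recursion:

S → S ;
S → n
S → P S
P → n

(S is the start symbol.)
S is directly left-recursive. The standard transformation for
  A → A α₁ | ... | A α_m | β₁ | ... | β_n
is
  A  → β₁ A' | ... | β_n A'
  A' → α₁ A' | ... | α_m A' | ε

S → n becomes S → n S'
S → P S becomes S → P S S'
S → S ; becomes S' → ; S'
Add S' → ε

Productions for other non-terminals are unchanged:
  P → n

Resulting grammar:
S → n S'
S → P S S'
S' → ; S'
S' → ε
P → n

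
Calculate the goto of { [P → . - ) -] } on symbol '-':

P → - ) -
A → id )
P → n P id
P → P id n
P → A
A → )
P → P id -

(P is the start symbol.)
GOTO(I, '-') = CLOSURE({ [A → αX.β] : [A → α.Xβ] ∈ I, X = '-' })

Items with dot before '-', with the dot advanced:
  [P → . - ) -] → [P → - . ) -]
Closure adds nothing (no advanced item has the dot before a non-terminal).

GOTO = { [P → - . ) -] }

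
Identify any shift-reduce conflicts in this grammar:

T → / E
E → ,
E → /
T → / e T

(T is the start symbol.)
No shift-reduce conflicts

A shift-reduce conflict occurs when an LR(0) state has both:
  - a complete (reduce) item [A → α .] (dot at the end), and
  - a shift item [B → β . c γ] (dot before a terminal).

Augment with T' → T and build the canonical LR(0) collection (I0 = CLOSURE({[T' → . T]}), then GOTO on every symbol after a dot until no new states appear). It has 8 states:
  I0: { [T → . / E], [T → . / e T], [T' → . T] }  — shift
  I1: { [E → . ,], [E → . /], [T → / . E], [T → / . e T] }  — shift
  I2: { [T' → T .] }  — accept
  I3: { [E → , .] }  — reduce
  I4: { [E → / .] }  — reduce
  I5: { [T → / E .] }  — reduce
  I6: { [T → . / E], [T → . / e T], [T → / e . T] }  — shift
  I7: { [T → / e T .] }  — reduce

No state contains both a complete item and a shift item.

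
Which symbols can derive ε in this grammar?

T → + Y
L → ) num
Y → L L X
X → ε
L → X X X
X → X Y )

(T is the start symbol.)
A non-terminal is nullable if it can derive ε (the empty string): either it has an ε-production, or it has a production whose right-hand side consists entirely of nullable non-terminals.

ε-productions: X → ε
So X is immediately nullable.
L → X X X: every symbol on the right is nullable, so L is nullable too.
Y → L L X: every symbol on the right is nullable, so Y is nullable too.
No further non-terminal can be added: every production for the remaining non-terminals contains a terminal or a non-nullable non-terminal.
Nullable = { 'L', 'X', 'Y' }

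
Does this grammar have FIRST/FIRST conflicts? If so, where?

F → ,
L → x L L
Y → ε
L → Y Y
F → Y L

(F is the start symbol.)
A FIRST/FIRST conflict occurs when two productions N → α and N → β for the same non-terminal have FIRST(α) ∩ FIRST(β) ≠ ∅ (with ε ∈ FIRST of a nullable right-hand side, so two nullable alternatives also conflict).

FIRST sets of the non-terminals at (or reachable through a nullable prefix from) the front of some alternative:
  FIRST(Y) = { ε }
  FIRST(L) = { 'x', ε }

Productions for F:
  F → ,: FIRST = { ',' }
  F → Y L: FIRST = { 'x', ε }
Productions for L:
  L → x L L: FIRST = { 'x' }
  L → Y Y: FIRST = { ε }
Y has only one production, so no FIRST/FIRST conflict is possible there.

All alternatives of each non-terminal have pairwise disjoint FIRST sets.

Answer: No FIRST/FIRST conflicts.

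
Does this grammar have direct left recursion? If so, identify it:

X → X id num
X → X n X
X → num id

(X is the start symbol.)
Direct left recursion occurs when N → N α for some non-terminal N (the right-hand side begins with the left-hand side itself).

X → X id num: LEFT RECURSIVE (starts with X)
X → X n X: LEFT RECURSIVE (starts with X)
X → num id: starts with num

The grammar has direct left recursion on: X.

Answer: Yes, X is left-recursive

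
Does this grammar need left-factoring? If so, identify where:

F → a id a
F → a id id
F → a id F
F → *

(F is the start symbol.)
Yes, F has productions with common prefix 'a id'

Left-factoring is needed when two productions for the same non-terminal
share a common prefix on the right-hand side.

Productions for F:
  F → a id a
  F → a id id
  F → a id F
  F → *

Found common prefix 'a id' in productions for F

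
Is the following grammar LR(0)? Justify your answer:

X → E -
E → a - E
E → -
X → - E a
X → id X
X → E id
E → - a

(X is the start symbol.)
A grammar is LR(0) if no state in the canonical LR(0) collection has:
  - both a shift item (dot before a terminal) and a complete item (shift-reduce conflict), or
  - two or more complete items (reduce-reduce conflict; the accept item [X' → X .] counts as a complete item here).

Augment with X' → X and build the canonical LR(0) collection (I0 = CLOSURE({[X' → . X]}), then GOTO on every symbol after a dot until no new states appear). It has 16 states:
  I0: { [E → . - a], [E → . -], [E → . a - E], [X → . - E a], [X → . E -], [X → . E id], [X → . id X], [X' → . X] }  — shift
  I1: { [E → - . a], [E → - .], [E → . - a], [E → . -], [E → . a - E], [X → - . E a] }  — shift, reduce
  I2: { [X → E . -], [X → E . id] }  — shift
  I3: { [X' → X .] }  — accept
  I4: { [E → a . - E] }  — shift
  I5: { [E → . - a], [E → . -], [E → . a - E], [X → . - E a], [X → . E -], [X → . E id], [X → . id X], [X → id . X] }  — shift
  I6: { [X → id X .] }  — reduce
  I7: { [E → . - a], [E → . -], [E → . a - E], [E → a - . E] }  — shift
  I8: { [E → - . a], [E → - .] }  — shift, reduce
  I9: { [E → a - E .] }  — reduce
  I10: { [E → - a .] }  — reduce
  I11: { [X → E - .] }  — reduce
  I12: { [X → E id .] }  — reduce
  I13: { [X → - E . a] }  — shift
  I14: { [E → - a .], [E → a . - E] }  — shift, reduce
  I15: { [X → - E a .] }  — reduce

Conflict in state I1:
  Shift-reduce conflict between [E → - .] and [E → . -]
So the grammar is NOT LR(0).

Answer: No. Shift-reduce conflict between [E → - .] and [E → . -]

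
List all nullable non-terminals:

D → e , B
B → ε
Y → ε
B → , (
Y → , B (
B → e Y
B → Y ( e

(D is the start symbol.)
{ 'B', 'Y' }

ε-productions: B → ε, Y → ε
So B, Y are immediately nullable.
No further non-terminal can be added: every production for the remaining non-terminals contains a terminal or a non-nullable non-terminal.
Nullable = { 'B', 'Y' }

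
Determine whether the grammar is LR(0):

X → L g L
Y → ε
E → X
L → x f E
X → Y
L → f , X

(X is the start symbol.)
Augment with X' → X and build the canonical LR(0) collection (I0 = CLOSURE({[X' → . X]}), then GOTO on every symbol after a dot until no new states appear). It has 13 states:
  I0: { [L → . f , X], [L → . x f E], [X → . L g L], [X → . Y], [X' → . X], [Y → .] }  — shift, reduce
  I1: { [X → L . g L] }  — shift
  I2: { [X' → X .] }  — accept
  I3: { [X → Y .] }  — reduce
  I4: { [L → f . , X] }  — shift
  I5: { [L → x . f E] }  — shift
  I6: { [E → . X], [L → . f , X], [L → . x f E], [L → x f . E], [X → . L g L], [X → . Y], [Y → .] }  — shift, reduce
  I7: { [L → x f E .] }  — reduce
  I8: { [E → X .] }  — reduce
  I9: { [L → . f , X], [L → . x f E], [L → f , . X], [X → . L g L], [X → . Y], [Y → .] }  — shift, reduce
  I10: { [L → f , X .] }  — reduce
  I11: { [L → . f , X], [L → . x f E], [X → L g . L] }  — shift
  I12: { [X → L g L .] }  — reduce

Conflict in state I0:
  Shift-reduce conflict between [Y → .] and [L → . f , X]
So the grammar is NOT LR(0).

Answer: No. Shift-reduce conflict between [Y → .] and [L → . f , X]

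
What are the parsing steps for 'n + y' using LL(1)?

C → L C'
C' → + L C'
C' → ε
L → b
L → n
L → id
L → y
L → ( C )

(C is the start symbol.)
Stack is shown with the top on the left.

Stack     Input    Action
-------------------------
C $       n + y $  output C → L C'
L C' $    n + y $  output L → n
n C' $    n + y $  match 'n'
C' $      + y $    output C' → + L C'
+ L C' $  + y $    match '+'
L C' $    y $      output L → y
y C' $    y $      match 'y'
C' $      $        output C' → ε
$         $        accept

The string is accepted.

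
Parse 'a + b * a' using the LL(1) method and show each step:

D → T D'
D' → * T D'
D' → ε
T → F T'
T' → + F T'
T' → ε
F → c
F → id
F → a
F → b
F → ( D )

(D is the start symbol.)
LL(1) parsing maintains a stack (initially the start symbol over $) and the input. At each step: if the stack top is a terminal, match it against the current input token; if it is a non-terminal N, replace it with the RHS of M[N, lookahead] (the unique production whose predict set contains the lookahead).

Stack is shown with the top on the left.

Stack        Input        Action
--------------------------------
D $          a + b * a $  output D → T D'
T D' $       a + b * a $  output T → F T'
F T' D' $    a + b * a $  output F → a
a T' D' $    a + b * a $  match 'a'
T' D' $      + b * a $    output T' → + F T'
+ F T' D' $  + b * a $    match '+'
F T' D' $    b * a $      output F → b
b T' D' $    b * a $      match 'b'
T' D' $      * a $        output T' → ε
D' $         * a $        output D' → * T D'
* T D' $     * a $        match '*'
T D' $       a $          output T → F T'
F T' D' $    a $          output F → a
a T' D' $    a $          match 'a'
T' D' $      $            output T' → ε
D' $         $            output D' → ε
$            $            accept

The string is accepted.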